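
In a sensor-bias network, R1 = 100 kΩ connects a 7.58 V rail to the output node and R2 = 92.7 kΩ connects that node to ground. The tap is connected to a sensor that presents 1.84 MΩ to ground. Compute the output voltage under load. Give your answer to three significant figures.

V_out ≈ 3.55 V

The load sits in parallel with R2: R2‖R_L = (92.7 × 1840) / (92.7 + 1840) = 88.25 kΩ.
V_out = 7.58 × 88.25 / (100 + 88.25) = 7.58 × 88.25/188.3 = 3.55 V.
(Unloaded it would have been 3.65 V.)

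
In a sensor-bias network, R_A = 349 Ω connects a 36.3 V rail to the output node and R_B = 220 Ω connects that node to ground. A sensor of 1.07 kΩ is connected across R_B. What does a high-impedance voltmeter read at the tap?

The load sits in parallel with R_B: R_B‖R_L = (220 × 1070) / (220 + 1070) = 182.5 Ω.
V_out = 36.3 × 182.5 / (349 + 182.5) = 36.3 × 182.5/531.5 = 12.5 V.

V_out ≈ 12.5 V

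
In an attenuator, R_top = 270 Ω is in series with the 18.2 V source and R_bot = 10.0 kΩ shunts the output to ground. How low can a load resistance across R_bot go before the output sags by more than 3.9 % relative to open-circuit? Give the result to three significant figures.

R_L(min) ≈ 6.48 kΩ

Output resistance R_th = R_top‖R_bot = (270 × 10000)/10270 = 262.9 Ω.
The fractional drop is R_th/(R_th + R_L); requiring this ≤ 0.0390 gives R_L ≥ R_th(1/0.0390 − 1) = 262.9 × 24.64 = 6.48 kΩ.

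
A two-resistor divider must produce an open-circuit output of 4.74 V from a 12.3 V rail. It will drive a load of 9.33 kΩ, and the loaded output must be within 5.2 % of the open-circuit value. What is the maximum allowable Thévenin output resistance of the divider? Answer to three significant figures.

R_th ≤ 512 Ω

Loading drop = R_th/(R_th + R_L) ≤ 0.0520, so R_th ≤ R_L · ε/(1−ε) = 9.33 kΩ × 0.0520/0.9480 = 512 Ω.
(Any R1, R2 with R2/(R1+R2) = 0.385 and R1‖R2 ≤ 512 Ω will meet the spec.)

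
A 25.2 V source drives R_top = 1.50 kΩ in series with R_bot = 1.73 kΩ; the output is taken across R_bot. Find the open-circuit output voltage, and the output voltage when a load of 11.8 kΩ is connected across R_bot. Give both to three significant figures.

Unloaded: 13.5 V; loaded: 12.6 V

Open-circuit: V = 25.2 × 1.73/(1.50 + 1.73) = 13.5 V.
With the load, R_bot becomes R_bot‖R_L = 1.509 kΩ, so V = 25.2 × 1.509/3.009 = 12.6 V.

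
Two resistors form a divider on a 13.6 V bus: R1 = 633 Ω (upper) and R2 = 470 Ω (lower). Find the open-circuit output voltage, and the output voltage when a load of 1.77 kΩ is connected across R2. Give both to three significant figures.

Unloaded: 5.80 V; loaded: 5.03 V

Open-circuit: V = 13.6 × 470/(633 + 470) = 5.80 V.
With the load, R2 becomes R2‖R_L = 371.4 Ω, so V = 13.6 × 371.4/1004 = 5.03 V.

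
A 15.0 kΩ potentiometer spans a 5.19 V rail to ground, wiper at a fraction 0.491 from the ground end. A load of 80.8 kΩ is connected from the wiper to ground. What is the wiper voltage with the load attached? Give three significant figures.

The wiper splits the pot into (1−α)R = 7.635 kΩ above and αR = 7.365 kΩ below.
Lower section ‖ load = 6.750 kΩ.
V_wiper = 5.19 × 6.750/(7.635 + 6.750) = 2.44 V.

V ≈ 2.44 V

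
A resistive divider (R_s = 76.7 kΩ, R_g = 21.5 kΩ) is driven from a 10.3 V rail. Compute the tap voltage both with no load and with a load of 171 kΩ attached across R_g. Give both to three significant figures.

Open-circuit: V = 10.3 × 21.5/(76.7 + 21.5) = 2.26 V.
With the load, R_g becomes R_g‖R_L = 19.10 kΩ, so V = 10.3 × 19.10/95.80 = 2.05 V.

Unloaded: 2.26 V; loaded: 2.05 V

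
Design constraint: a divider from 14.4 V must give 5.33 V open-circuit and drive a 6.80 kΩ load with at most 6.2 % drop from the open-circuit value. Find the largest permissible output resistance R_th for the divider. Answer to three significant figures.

Loading drop = R_th/(R_th + R_L) ≤ 0.0620, so R_th ≤ R_L · ε/(1−ε) = 6.80 kΩ × 0.0620/0.9380 = 449 Ω.
(Any R1, R2 with R2/(R1+R2) = 0.370 and R1‖R2 ≤ 449 Ω will meet the spec.)

R_th ≤ 449 Ω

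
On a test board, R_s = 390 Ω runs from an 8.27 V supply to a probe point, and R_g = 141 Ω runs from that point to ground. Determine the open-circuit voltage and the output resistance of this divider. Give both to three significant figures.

V_th = 2.20 V, R_th = 104 Ω

V_th is the open-circuit tap voltage: 8.27 × 141/(390 + 141) = 2.20 V.
With the supply zeroed, R_s and R_g appear in parallel from the tap: R_th = R_s‖R_g = (390 × 141)/531.0 = 104 Ω.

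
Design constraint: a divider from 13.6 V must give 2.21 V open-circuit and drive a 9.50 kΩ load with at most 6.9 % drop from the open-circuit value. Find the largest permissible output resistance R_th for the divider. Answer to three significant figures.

Loading drop = R_th/(R_th + R_L) ≤ 0.0690, so R_th ≤ R_L · ε/(1−ε) = 9.50 kΩ × 0.0690/0.9310 = 704 Ω.

R_th ≤ 704 Ω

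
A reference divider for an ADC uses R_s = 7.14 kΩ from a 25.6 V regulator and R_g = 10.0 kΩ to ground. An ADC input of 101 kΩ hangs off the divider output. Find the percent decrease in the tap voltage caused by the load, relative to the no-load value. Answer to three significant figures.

3.96 %

The divider's output (Thévenin) resistance is R_s‖R_g = 4.166 kΩ.
Fractional drop under load = R_th/(R_th + R_L) = 4.166 / (4.166 + 101) = 0.03961.
So the output falls by 3.96 %.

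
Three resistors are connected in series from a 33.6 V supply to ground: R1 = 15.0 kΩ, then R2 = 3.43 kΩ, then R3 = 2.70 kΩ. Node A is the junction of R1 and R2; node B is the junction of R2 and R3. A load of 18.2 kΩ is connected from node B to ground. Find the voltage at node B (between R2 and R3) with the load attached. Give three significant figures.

At node B, R3 is in parallel with the load: R3‖R_L = 2.351 kΩ.
Below node A the resistance is R2 + (R3‖R_L) = 5.781 kΩ, so V_A = 33.6 × 5.781/20.78 = 9.347 V.
Then V_B = V_A × (R3‖R_L)/(R2 + R3‖R_L) = 9.347 × 2.351/5.781 = 3.80 V.

V ≈ 3.80 V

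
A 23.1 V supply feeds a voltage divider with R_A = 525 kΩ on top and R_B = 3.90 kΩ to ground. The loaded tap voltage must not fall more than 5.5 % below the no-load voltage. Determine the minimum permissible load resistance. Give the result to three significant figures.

R_L(min) ≈ 66.5 kΩ

Output resistance R_th = R_A‖R_B = (525 × 3.90)/528.9 = 3.871 kΩ.
The fractional drop is R_th/(R_th + R_L); requiring this ≤ 0.0550 gives R_L ≥ R_th(1/0.0550 − 1) = 3.871 × 17.18 = 66.5 kΩ.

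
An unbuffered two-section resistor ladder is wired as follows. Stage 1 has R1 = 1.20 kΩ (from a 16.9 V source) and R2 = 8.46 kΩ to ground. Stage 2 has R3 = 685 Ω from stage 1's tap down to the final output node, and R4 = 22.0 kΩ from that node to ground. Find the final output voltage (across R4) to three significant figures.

V_out ≈ 13.7 V

Stage 2 presents R3+R4 = 22680 Ω as a load on stage 1's tap.
Stage 1's lower leg becomes R2‖(R3+R4) = 6162 Ω, so V_mid = 16.9 × 6162/7362 = 14.15 V.
Stage 2 is itself unloaded: V_out = V_mid × R4/(R3+R4) = 14.15 × 22000/22680 = 13.7 V.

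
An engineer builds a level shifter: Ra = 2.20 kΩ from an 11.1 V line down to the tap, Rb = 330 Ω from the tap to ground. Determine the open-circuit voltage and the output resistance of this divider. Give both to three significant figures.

V_th = 1.45 V, R_th = 287 Ω

V_th is the open-circuit tap voltage: 11.1 × 330/(2200 + 330) = 1.45 V.
With the supply zeroed, Ra and Rb appear in parallel from the tap: R_th = Ra‖Rb = (2200 × 330)/2530 = 287 Ω.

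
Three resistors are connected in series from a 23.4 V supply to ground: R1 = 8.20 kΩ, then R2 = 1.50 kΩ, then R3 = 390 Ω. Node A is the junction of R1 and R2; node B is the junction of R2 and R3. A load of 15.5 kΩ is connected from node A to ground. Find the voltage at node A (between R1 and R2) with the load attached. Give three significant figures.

V ≈ 3.99 V

Below node A the series string R2+R3 = 1890 Ω sits in parallel with the 15500 Ω load: 1685 Ω.
V_A = 23.4 × 1685/(8200 + 1685) = 3.99 V.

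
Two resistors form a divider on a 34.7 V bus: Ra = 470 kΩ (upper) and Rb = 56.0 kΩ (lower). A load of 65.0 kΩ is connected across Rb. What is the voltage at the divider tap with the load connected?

The load sits in parallel with Rb: Rb‖R_L = (56.0 × 65.0) / (56.0 + 65.0) = 30.08 kΩ.
V_out = 34.7 × 30.08 / (470 + 30.08) = 34.7 × 30.08/500.1 = 2.09 V.

V_out ≈ 2.09 V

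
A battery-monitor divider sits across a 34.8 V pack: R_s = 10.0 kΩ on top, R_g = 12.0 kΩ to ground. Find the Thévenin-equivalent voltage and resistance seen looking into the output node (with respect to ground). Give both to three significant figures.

V_th = 19.0 V, R_th = 5.45 kΩ

V_th is the open-circuit tap voltage: 34.8 × 12.0/(10.0 + 12.0) = 19.0 V.
With the supply zeroed, R_s and R_g appear in parallel from the tap: R_th = R_s‖R_g = (10.0 × 12.0)/22.00 = 5.45 kΩ.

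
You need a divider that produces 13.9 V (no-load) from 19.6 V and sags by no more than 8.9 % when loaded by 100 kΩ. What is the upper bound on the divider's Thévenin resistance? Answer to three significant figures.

R_th ≤ 9.77 kΩ

Loading drop = R_th/(R_th + R_L) ≤ 0.0890, so R_th ≤ R_L · ε/(1−ε) = 100 kΩ × 0.0890/0.9110 = 9.77 kΩ.
(Any R1, R2 with R2/(R1+R2) = 0.709 and R1‖R2 ≤ 9.77 kΩ will meet the spec.)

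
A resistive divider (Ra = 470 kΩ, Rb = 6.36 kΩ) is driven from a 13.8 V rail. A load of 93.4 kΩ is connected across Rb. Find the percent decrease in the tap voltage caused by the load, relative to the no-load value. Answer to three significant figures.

The divider's output (Thévenin) resistance is Ra‖Rb = 6.275 kΩ.
Fractional drop under load = R_th/(R_th + R_L) = 6.275 / (6.275 + 93.4) = 0.06296.
So the output falls by 6.30 %.

6.30 %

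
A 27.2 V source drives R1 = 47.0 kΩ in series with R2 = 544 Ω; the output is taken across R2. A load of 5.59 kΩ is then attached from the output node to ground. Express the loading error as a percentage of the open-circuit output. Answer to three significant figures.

Unloaded V = 27.2 × 544/47540 = 0.31122 V.
Loaded: R2‖R_L = 495.8 Ω, giving V = 27.2 × 495.8/47500 = 0.28391 V.
Drop = (0.31122 − 0.28391) / 0.31122 = 8.78 %.

8.78 %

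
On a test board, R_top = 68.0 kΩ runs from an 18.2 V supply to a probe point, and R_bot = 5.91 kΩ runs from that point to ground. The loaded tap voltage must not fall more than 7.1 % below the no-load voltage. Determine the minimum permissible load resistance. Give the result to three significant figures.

R_L(min) ≈ 71.1 kΩ

Output resistance R_th = R_top‖R_bot = (68.0 × 5.91)/73.91 = 5.437 kΩ.
The fractional drop is R_th/(R_th + R_L); requiring this ≤ 0.0710 gives R_L ≥ R_th(1/0.0710 − 1) = 5.437 × 13.08 = 71.1 kΩ.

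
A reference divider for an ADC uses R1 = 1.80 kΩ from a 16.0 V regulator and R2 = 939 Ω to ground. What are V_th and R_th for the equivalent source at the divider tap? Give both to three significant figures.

V_th = 5.49 V, R_th = 617 Ω

V_th is the open-circuit tap voltage: 16.0 × 939/(1800 + 939) = 5.49 V.
With the supply zeroed, R1 and R2 appear in parallel from the tap: R_th = R1‖R2 = (1800 × 939)/2739 = 617 Ω.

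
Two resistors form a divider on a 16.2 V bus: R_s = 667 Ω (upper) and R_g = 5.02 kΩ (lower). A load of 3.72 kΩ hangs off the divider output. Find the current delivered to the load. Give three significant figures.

R_g‖R_L = 2137 Ω; V_out = 16.2 × 2137/2804 = 12.35 V.
I_L = V_out / R_L = 12.35 / 3.72 kΩ = 3.32 mA.

I_L ≈ 3.32 mA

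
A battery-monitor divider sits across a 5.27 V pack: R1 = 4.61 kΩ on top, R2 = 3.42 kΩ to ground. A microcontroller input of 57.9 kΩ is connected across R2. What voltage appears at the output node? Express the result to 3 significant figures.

The load sits in parallel with R2: R2‖R_L = (3.42 × 57.9) / (3.42 + 57.9) = 3.229 kΩ.
V_out = 5.27 × 3.229 / (4.61 + 3.229) = 5.27 × 3.229/7.839 = 2.17 V.
(Unloaded it would have been 2.24 V.)

V_out ≈ 2.17 V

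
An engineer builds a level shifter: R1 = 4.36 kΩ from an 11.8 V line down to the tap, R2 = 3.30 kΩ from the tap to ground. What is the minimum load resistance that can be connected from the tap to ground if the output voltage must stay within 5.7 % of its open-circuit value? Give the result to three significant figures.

Output resistance R_th = R1‖R2 = (4.36 × 3.30)/7.660 = 1.878 kΩ.
The fractional drop is R_th/(R_th + R_L); requiring this ≤ 0.0570 gives R_L ≥ R_th(1/0.0570 − 1) = 1.878 × 16.54 = 31.1 kΩ.

R_L(min) ≈ 31.1 kΩ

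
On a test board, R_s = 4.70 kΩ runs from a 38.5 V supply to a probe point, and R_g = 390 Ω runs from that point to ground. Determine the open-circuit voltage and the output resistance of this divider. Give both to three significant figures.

V_th = 2.95 V, R_th = 360 Ω

V_th is the open-circuit tap voltage: 38.5 × 390/(4700 + 390) = 2.95 V.
With the supply zeroed, R_s and R_g appear in parallel from the tap: R_th = R_s‖R_g = (4700 × 390)/5090 = 360 Ω.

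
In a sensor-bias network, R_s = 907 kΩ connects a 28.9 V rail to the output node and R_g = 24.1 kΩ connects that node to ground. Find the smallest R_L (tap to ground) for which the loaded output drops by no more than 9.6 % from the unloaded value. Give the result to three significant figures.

Output resistance R_th = R_s‖R_g = (907 × 24.1)/931.1 = 23.48 kΩ.
The fractional drop is R_th/(R_th + R_L); requiring this ≤ 0.0960 gives R_L ≥ R_th(1/0.0960 − 1) = 23.48 × 9.417 = 221 kΩ.

R_L(min) ≈ 221 kΩ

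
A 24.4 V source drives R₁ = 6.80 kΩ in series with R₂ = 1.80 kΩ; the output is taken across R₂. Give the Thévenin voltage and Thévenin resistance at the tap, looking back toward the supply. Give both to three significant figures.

V_th = 5.11 V, R_th = 1.42 kΩ

V_th is the open-circuit tap voltage: 24.4 × 1.80/(6.80 + 1.80) = 5.11 V.
With the supply zeroed, R₁ and R₂ appear in parallel from the tap: R_th = R₁‖R₂ = (6.80 × 1.80)/8.600 = 1.42 kΩ.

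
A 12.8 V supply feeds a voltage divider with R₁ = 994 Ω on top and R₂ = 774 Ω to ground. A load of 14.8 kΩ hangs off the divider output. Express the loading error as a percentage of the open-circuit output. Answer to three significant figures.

The divider's output (Thévenin) resistance is R₁‖R₂ = 435.2 Ω.
Fractional drop under load = R_th/(R_th + R_L) = 435.2 / (435.2 + 14800) = 0.02856.
So the output falls by 2.86 %.

2.86 %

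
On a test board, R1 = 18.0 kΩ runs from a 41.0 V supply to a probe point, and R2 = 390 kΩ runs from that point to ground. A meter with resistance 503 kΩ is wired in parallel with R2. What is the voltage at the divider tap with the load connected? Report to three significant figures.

V_out ≈ 37.9 V

The load sits in parallel with R2: R2‖R_L = (390 × 503) / (390 + 503) = 219.7 kΩ.
V_out = 41.0 × 219.7 / (18.0 + 219.7) = 41.0 × 219.7/237.7 = 37.9 V.
(Unloaded it would have been 39.2 V.)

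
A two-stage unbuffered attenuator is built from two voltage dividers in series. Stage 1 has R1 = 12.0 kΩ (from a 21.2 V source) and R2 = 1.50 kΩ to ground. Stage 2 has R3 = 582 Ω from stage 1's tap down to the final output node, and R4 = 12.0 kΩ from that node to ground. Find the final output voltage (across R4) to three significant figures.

V_out ≈ 2.03 V

Stage 2 presents R3+R4 = 12580 Ω as a load on stage 1's tap.
Stage 1's lower leg becomes R2‖(R3+R4) = 1340 Ω, so V_mid = 21.2 × 1340/13340 = 2.130 V.
Stage 2 is itself unloaded: V_out = V_mid × R4/(R3+R4) = 2.130 × 12000/12580 = 2.03 V.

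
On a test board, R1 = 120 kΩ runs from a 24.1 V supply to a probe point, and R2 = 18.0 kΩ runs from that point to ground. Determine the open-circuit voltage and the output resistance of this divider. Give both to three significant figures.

V_th is the open-circuit tap voltage: 24.1 × 18.0/(120 + 18.0) = 3.14 V.
With the supply zeroed, R1 and R2 appear in parallel from the tap: R_th = R1‖R2 = (120 × 18.0)/138.0 = 15.7 kΩ.

V_th = 3.14 V, R_th = 15.7 kΩ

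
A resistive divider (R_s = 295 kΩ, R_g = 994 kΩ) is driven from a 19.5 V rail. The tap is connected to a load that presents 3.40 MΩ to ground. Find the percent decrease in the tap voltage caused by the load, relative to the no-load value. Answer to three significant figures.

6.27 %

The divider's output (Thévenin) resistance is R_s‖R_g = 227.5 kΩ.
Fractional drop under load = R_th/(R_th + R_L) = 227.5 / (227.5 + 3400) = 0.06271.
So the output falls by 6.27 %.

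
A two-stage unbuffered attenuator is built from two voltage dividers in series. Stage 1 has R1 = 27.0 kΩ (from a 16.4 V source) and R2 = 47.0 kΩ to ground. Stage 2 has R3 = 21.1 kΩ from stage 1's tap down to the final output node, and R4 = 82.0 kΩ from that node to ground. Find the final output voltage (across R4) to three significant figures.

Stage 2 presents R3+R4 = 103.1 kΩ as a load on stage 1's tap.
Stage 1's lower leg becomes R2‖(R3+R4) = 32.28 kΩ, so V_mid = 16.4 × 32.28/59.28 = 8.931 V.
Stage 2 is itself unloaded: V_out = V_mid × R4/(R3+R4) = 8.931 × 82.0/103.1 = 7.10 V.

V_out ≈ 7.10 V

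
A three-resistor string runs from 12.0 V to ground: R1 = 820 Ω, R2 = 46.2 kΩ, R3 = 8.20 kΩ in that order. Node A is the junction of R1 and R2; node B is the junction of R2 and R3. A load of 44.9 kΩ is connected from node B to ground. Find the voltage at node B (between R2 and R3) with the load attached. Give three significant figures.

At node B, R3 is in parallel with the load: R3‖R_L = 6934 Ω.
Below node A the resistance is R2 + (R3‖R_L) = 53130 Ω, so V_A = 12.0 × 53130/53950 = 11.82 V.
Then V_B = V_A × (R3‖R_L)/(R2 + R3‖R_L) = 11.82 × 6934/53130 = 1.54 V.

V ≈ 1.54 V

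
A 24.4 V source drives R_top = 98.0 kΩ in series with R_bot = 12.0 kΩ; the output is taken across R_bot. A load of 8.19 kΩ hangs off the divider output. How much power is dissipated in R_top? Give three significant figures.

Total resistance from the source is R_top + (R_bot‖R_L) = 102.9 kΩ, so I = 24.4/102.9 kΩ = 0.2372 mA.
P = I²·R_top = (0.2372 mA)² × 98.0 kΩ = 5.51 mW.

P ≈ 5.51 mW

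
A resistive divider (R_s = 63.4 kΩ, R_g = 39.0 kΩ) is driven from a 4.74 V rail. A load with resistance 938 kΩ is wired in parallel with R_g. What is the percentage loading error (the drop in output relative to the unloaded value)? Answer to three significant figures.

The divider's output (Thévenin) resistance is R_s‖R_g = 24.15 kΩ.
Fractional drop under load = R_th/(R_th + R_L) = 24.15 / (24.15 + 938) = 0.02510.
So the output falls by 2.51 %.

2.51 %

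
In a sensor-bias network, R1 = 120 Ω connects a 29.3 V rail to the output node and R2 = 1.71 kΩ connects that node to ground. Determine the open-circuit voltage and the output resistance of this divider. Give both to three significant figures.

V_th = 27.4 V, R_th = 112 Ω

V_th is the open-circuit tap voltage: 29.3 × 1710/(120 + 1710) = 27.4 V.
With the supply zeroed, R1 and R2 appear in parallel from the tap: R_th = R1‖R2 = (120 × 1710)/1830 = 112 Ω.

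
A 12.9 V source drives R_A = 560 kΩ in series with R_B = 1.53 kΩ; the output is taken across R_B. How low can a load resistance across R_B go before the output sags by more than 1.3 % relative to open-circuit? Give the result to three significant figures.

Output resistance R_th = R_A‖R_B = (560 × 1.53)/561.5 = 1.526 kΩ.
The fractional drop is R_th/(R_th + R_L); requiring this ≤ 0.0130 gives R_L ≥ R_th(1/0.0130 − 1) = 1.526 × 75.92 = 116 kΩ.

R_L(min) ≈ 116 kΩ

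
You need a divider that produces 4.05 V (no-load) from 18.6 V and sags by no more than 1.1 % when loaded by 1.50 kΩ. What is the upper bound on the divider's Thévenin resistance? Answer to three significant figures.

Loading drop = R_th/(R_th + R_L) ≤ 0.0110, so R_th ≤ R_L · ε/(1−ε) = 1.50 kΩ × 0.0110/0.9890 = 16.7 Ω.

R_th ≤ 16.7 Ω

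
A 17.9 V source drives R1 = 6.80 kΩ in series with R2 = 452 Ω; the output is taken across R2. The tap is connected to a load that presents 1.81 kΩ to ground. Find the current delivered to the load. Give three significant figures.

I_L ≈ 0.499 mA

R2‖R_L = 361.7 Ω; V_out = 17.9 × 361.7/7162 = 0.9040 V.
I_L = V_out / R_L = 0.9040 / 1.81 kΩ = 0.499 mA.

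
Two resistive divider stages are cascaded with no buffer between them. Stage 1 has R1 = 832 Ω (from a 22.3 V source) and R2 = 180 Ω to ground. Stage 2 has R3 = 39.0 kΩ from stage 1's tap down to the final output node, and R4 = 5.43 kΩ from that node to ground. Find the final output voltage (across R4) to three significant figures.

Stage 2 presents R3+R4 = 44430 Ω as a load on stage 1's tap.
Stage 1's lower leg becomes R2‖(R3+R4) = 179.3 Ω, so V_mid = 22.3 × 179.3/1011 = 3.953 V.
Stage 2 is itself unloaded: V_out = V_mid × R4/(R3+R4) = 3.953 × 5430/44430 = 0.483 V.

V_out ≈ 0.483 V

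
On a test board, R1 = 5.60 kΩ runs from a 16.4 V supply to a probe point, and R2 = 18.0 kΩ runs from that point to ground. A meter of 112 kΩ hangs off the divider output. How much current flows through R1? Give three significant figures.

I ≈ 0.777 mA

R2‖R_L = 15.51 kΩ, so the source sees R1 + R2‖R_L = 21.11 kΩ.
I = 16.4 V / 21.11 kΩ = 0.777 mA.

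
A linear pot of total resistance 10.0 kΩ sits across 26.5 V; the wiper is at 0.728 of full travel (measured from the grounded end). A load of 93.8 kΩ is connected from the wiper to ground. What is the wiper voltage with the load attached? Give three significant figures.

V ≈ 18.9 V

The wiper splits the pot into (1−α)R = 2.720 kΩ above and αR = 7.280 kΩ below.
Lower section ‖ load = 6.756 kΩ.
V_wiper = 26.5 × 6.756/(2.720 + 6.756) = 18.9 V.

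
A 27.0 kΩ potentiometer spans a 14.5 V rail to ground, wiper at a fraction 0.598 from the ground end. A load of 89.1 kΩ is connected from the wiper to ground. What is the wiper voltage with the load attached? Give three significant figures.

V ≈ 8.08 V

The wiper splits the pot into (1−α)R = 10.85 kΩ above and αR = 16.15 kΩ below.
Lower section ‖ load = 13.67 kΩ.
V_wiper = 14.5 × 13.67/(10.85 + 13.67) = 8.08 V.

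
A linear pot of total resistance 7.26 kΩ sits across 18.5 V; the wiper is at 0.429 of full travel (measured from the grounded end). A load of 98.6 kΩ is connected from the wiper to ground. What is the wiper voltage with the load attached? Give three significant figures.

V ≈ 7.80 V

The wiper splits the pot into (1−α)R = 4.145 kΩ above and αR = 3.115 kΩ below.
Lower section ‖ load = 3.019 kΩ.
V_wiper = 18.5 × 3.019/(4.145 + 3.019) = 7.80 V.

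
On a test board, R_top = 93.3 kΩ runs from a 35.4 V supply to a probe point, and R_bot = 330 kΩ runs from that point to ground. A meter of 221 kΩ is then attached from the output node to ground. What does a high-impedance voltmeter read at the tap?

V_out ≈ 20.8 V

The load sits in parallel with R_bot: R_bot‖R_L = (330 × 221) / (330 + 221) = 132.4 kΩ.
V_out = 35.4 × 132.4 / (93.3 + 132.4) = 35.4 × 132.4/225.7 = 20.8 V.
(Unloaded it would have been 27.6 V.)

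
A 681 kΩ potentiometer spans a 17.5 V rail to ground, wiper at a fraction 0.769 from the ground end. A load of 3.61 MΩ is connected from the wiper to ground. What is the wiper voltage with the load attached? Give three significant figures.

V ≈ 13.0 V

The wiper splits the pot into (1−α)R = 157.3 kΩ above and αR = 523.7 kΩ below.
Lower section ‖ load = 457.3 kΩ.
V_wiper = 17.5 × 457.3/(157.3 + 457.3) = 13.0 V.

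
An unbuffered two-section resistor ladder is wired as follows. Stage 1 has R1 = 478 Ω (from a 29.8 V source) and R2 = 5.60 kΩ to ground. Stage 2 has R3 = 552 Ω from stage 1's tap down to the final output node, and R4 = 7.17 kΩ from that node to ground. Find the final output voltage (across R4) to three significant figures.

Stage 2 presents R3+R4 = 7722 Ω as a load on stage 1's tap.
Stage 1's lower leg becomes R2‖(R3+R4) = 3246 Ω, so V_mid = 29.8 × 3246/3724 = 25.97 V.
Stage 2 is itself unloaded: V_out = V_mid × R4/(R3+R4) = 25.97 × 7170/7722 = 24.1 V.

V_out ≈ 24.1 V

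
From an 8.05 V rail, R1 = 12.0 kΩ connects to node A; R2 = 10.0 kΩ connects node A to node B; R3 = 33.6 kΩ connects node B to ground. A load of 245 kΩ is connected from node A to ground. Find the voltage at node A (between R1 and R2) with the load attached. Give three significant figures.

Below node A the series string R2+R3 = 43.60 kΩ sits in parallel with the 245 kΩ load: 37.01 kΩ.
V_A = 8.05 × 37.01/(12.0 + 37.01) = 6.08 V.

V ≈ 6.08 V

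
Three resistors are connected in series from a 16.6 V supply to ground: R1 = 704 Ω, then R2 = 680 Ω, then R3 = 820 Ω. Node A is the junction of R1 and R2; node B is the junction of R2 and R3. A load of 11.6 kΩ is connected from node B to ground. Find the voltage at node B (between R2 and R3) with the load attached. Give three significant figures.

V ≈ 5.91 V

At node B, R3 is in parallel with the load: R3‖R_L = 765.9 Ω.
Below node A the resistance is R2 + (R3‖R_L) = 1446 Ω, so V_A = 16.6 × 1446/2150 = 11.16 V.
Then V_B = V_A × (R3‖R_L)/(R2 + R3‖R_L) = 11.16 × 765.9/1446 = 5.91 V.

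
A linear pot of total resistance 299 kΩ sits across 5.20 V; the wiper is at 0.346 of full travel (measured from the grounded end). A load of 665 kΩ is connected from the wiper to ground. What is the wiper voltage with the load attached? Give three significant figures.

V ≈ 1.63 V

The wiper splits the pot into (1−α)R = 195.5 kΩ above and αR = 103.5 kΩ below.
Lower section ‖ load = 89.53 kΩ.
V_wiper = 5.20 × 89.53/(195.5 + 89.53) = 1.63 V.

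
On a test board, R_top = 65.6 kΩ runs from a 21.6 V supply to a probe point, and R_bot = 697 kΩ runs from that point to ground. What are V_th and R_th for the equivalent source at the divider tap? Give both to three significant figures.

V_th = 19.7 V, R_th = 60.0 kΩ

V_th is the open-circuit tap voltage: 21.6 × 697/(65.6 + 697) = 19.7 V.
With the supply zeroed, R_top and R_bot appear in parallel from the tap: R_th = R_top‖R_bot = (65.6 × 697)/762.6 = 60.0 kΩ.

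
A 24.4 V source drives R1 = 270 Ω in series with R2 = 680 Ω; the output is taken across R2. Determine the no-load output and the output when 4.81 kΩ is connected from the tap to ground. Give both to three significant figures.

Open-circuit: V = 24.4 × 680/(270 + 680) = 17.5 V.
With the load, R2 becomes R2‖R_L = 595.8 Ω, so V = 24.4 × 595.8/865.8 = 16.8 V.

Unloaded: 17.5 V; loaded: 16.8 V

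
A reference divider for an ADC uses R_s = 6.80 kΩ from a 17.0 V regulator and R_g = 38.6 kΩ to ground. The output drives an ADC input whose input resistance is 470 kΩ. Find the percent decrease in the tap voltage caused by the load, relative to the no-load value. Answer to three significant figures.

The divider's output (Thévenin) resistance is R_s‖R_g = 5.781 kΩ.
Fractional drop under load = R_th/(R_th + R_L) = 5.781 / (5.781 + 470) = 0.01215.
So the output falls by 1.22 %.

1.22 %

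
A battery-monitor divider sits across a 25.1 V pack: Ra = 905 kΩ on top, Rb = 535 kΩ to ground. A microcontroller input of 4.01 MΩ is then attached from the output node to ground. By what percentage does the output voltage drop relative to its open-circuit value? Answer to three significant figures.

The divider's output (Thévenin) resistance is Ra‖Rb = 336.2 kΩ.
Fractional drop under load = R_th/(R_th + R_L) = 336.2 / (336.2 + 4010) = 0.07736.
So the output falls by 7.74 %.

7.74 %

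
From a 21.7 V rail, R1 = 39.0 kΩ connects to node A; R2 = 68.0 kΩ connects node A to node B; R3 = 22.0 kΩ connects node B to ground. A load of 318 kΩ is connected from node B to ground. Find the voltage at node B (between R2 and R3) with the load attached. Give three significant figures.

V ≈ 3.50 V

At node B, R3 is in parallel with the load: R3‖R_L = 20.58 kΩ.
Below node A the resistance is R2 + (R3‖R_L) = 88.58 kΩ, so V_A = 21.7 × 88.58/127.6 = 15.07 V.
Then V_B = V_A × (R3‖R_L)/(R2 + R3‖R_L) = 15.07 × 20.58/88.58 = 3.50 V.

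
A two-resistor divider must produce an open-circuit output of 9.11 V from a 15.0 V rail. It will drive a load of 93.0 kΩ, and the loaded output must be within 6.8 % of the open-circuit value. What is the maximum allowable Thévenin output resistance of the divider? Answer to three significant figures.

Loading drop = R_th/(R_th + R_L) ≤ 0.0680, so R_th ≤ R_L · ε/(1−ε) = 93.0 kΩ × 0.0680/0.9320 = 6.79 kΩ.

R_th ≤ 6.79 kΩ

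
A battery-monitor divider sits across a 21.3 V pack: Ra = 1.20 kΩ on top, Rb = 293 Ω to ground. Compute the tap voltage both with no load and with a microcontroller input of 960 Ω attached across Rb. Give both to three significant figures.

Open-circuit: V = 21.3 × 293/(1200 + 293) = 4.18 V.
With the load, Rb becomes Rb‖R_L = 224.5 Ω, so V = 21.3 × 224.5/1424 = 3.36 V.

Unloaded: 4.18 V; loaded: 3.36 V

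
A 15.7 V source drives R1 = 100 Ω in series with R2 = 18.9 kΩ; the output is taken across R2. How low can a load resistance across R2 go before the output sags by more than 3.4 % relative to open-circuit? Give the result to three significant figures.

Output resistance R_th = R1‖R2 = (100 × 18900)/19000 = 99.47 Ω.
The fractional drop is R_th/(R_th + R_L); requiring this ≤ 0.0340 gives R_L ≥ R_th(1/0.0340 − 1) = 99.47 × 28.41 = 2.83 kΩ.

R_L(min) ≈ 2.83 kΩ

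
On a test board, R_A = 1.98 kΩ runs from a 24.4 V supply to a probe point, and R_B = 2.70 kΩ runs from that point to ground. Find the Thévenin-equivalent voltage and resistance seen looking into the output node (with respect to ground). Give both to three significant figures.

V_th = 14.1 V, R_th = 1.14 kΩ

V_th is the open-circuit tap voltage: 24.4 × 2.70/(1.98 + 2.70) = 14.1 V.
With the supply zeroed, R_A and R_B appear in parallel from the tap: R_th = R_A‖R_B = (1.98 × 2.70)/4.680 = 1.14 kΩ.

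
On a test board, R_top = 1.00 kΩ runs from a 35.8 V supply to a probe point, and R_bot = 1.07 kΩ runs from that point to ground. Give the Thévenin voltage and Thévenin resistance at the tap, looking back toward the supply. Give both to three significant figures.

V_th is the open-circuit tap voltage: 35.8 × 1.07/(1.00 + 1.07) = 18.5 V.
With the supply zeroed, R_top and R_bot appear in parallel from the tap: R_th = R_top‖R_bot = (1.00 × 1.07)/2.070 = 517 Ω.

V_th = 18.5 V, R_th = 517 Ω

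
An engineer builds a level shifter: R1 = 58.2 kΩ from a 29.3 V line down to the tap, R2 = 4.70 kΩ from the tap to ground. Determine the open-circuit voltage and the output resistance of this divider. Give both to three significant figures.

V_th is the open-circuit tap voltage: 29.3 × 4.70/(58.2 + 4.70) = 2.19 V.
With the supply zeroed, R1 and R2 appear in parallel from the tap: R_th = R1‖R2 = (58.2 × 4.70)/62.90 = 4.35 kΩ.

V_th = 2.19 V, R_th = 4.35 kΩ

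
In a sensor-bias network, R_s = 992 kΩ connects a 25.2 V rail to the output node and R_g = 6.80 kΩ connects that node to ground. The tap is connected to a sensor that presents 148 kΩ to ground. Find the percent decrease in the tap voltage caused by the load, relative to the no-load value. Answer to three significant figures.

The divider's output (Thévenin) resistance is R_s‖R_g = 6.754 kΩ.
Fractional drop under load = R_th/(R_th + R_L) = 6.754 / (6.754 + 148) = 0.04364.
So the output falls by 4.36 %.

4.36 %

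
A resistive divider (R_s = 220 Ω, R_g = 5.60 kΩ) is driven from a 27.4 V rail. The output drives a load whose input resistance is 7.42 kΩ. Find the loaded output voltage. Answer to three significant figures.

V_out ≈ 25.6 V

The load sits in parallel with R_g: R_g‖R_L = (5600 × 7420) / (5600 + 7420) = 3191 Ω.
V_out = 27.4 × 3191 / (220 + 3191) = 27.4 × 3191/3411 = 25.6 V.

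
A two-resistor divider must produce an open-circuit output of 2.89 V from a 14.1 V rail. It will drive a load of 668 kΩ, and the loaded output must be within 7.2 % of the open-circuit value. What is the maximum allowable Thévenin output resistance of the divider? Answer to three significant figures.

R_th ≤ 51.8 kΩ

Loading drop = R_th/(R_th + R_L) ≤ 0.0720, so R_th ≤ R_L · ε/(1−ε) = 668 kΩ × 0.0720/0.9280 = 51.8 kΩ.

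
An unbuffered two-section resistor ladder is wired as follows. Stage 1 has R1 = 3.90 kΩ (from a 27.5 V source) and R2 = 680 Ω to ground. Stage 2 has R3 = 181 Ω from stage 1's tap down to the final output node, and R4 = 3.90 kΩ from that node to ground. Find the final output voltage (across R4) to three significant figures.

Stage 2 presents R3+R4 = 4081 Ω as a load on stage 1's tap.
Stage 1's lower leg becomes R2‖(R3+R4) = 582.9 Ω, so V_mid = 27.5 × 582.9/4483 = 3.576 V.
Stage 2 is itself unloaded: V_out = V_mid × R4/(R3+R4) = 3.576 × 3900/4081 = 3.42 V.

V_out ≈ 3.42 V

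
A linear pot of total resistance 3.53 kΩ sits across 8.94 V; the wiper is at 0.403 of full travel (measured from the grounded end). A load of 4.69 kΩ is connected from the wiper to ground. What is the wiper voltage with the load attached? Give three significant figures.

The wiper splits the pot into (1−α)R = 2.107 kΩ above and αR = 1.423 kΩ below.
Lower section ‖ load = 1.092 kΩ.
V_wiper = 8.94 × 1.092/(2.107 + 1.092) = 3.05 V.

V ≈ 3.05 V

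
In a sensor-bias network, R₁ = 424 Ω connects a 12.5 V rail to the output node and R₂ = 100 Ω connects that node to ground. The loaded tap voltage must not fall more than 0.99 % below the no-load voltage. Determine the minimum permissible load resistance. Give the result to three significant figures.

R_L(min) ≈ 8.09 kΩ

Output resistance R_th = R₁‖R₂ = (424 × 100)/524.0 = 80.92 Ω.
The fractional drop is R_th/(R_th + R_L); requiring this ≤ 0.00990 gives R_L ≥ R_th(1/0.00990 − 1) = 80.92 × 100.0 = 8.09 kΩ.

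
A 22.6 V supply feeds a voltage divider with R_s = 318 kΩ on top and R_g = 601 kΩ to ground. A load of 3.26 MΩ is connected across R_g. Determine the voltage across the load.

V_out ≈ 13.9 V

The load sits in parallel with R_g: R_g‖R_L = (601 × 3260) / (601 + 3260) = 507.4 kΩ.
V_out = 22.6 × 507.4 / (318 + 507.4) = 22.6 × 507.4/825.4 = 13.9 V.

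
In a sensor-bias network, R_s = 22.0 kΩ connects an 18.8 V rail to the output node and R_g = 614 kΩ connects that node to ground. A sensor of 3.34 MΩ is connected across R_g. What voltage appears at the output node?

V_out ≈ 18.0 V

The load sits in parallel with R_g: R_g‖R_L = (614 × 3340) / (614 + 3340) = 518.7 kΩ.
V_out = 18.8 × 518.7 / (22.0 + 518.7) = 18.8 × 518.7/540.7 = 18.0 V.
(Unloaded it would have been 18.1 V.)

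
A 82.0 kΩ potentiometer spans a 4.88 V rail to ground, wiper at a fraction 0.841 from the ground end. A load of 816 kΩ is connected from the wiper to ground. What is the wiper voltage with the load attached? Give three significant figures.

V ≈ 4.05 V

The wiper splits the pot into (1−α)R = 13.04 kΩ above and αR = 68.96 kΩ below.
Lower section ‖ load = 63.59 kΩ.
V_wiper = 4.88 × 63.59/(13.04 + 63.59) = 4.05 V.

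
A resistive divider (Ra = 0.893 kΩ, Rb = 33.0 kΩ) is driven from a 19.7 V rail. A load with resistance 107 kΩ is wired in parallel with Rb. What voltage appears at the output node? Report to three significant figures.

The load sits in parallel with Rb: Rb‖R_L = (33000 × 107000) / (33000 + 107000) = 25220 Ω.
V_out = 19.7 × 25220 / (893 + 25220) = 19.7 × 25220/26110 = 19.0 V.

V_out ≈ 19.0 V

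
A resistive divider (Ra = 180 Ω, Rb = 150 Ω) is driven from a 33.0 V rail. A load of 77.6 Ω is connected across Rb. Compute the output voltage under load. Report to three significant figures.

The load sits in parallel with Rb: Rb‖R_L = (150 × 77.6) / (150 + 77.6) = 51.14 Ω.
V_out = 33.0 × 51.14 / (180 + 51.14) = 33.0 × 51.14/231.1 = 7.30 V.

V_out ≈ 7.30 V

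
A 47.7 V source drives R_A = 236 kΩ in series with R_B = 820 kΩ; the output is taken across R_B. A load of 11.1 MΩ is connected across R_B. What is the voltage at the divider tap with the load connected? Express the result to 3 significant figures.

The load sits in parallel with R_B: R_B‖R_L = (820 × 11100) / (820 + 11100) = 763.6 kΩ.
V_out = 47.7 × 763.6 / (236 + 763.6) = 47.7 × 763.6/999.6 = 36.4 V.
(Unloaded it would have been 37.0 V.)

V_out ≈ 36.4 V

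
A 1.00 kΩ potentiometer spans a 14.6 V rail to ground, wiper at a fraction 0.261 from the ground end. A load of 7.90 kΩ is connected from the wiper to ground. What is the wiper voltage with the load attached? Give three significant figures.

V ≈ 3.72 V

The wiper splits the pot into (1−α)R = 739.0 Ω above and αR = 261.0 Ω below.
Lower section ‖ load = 252.7 Ω.
V_wiper = 14.6 × 252.7/(739.0 + 252.7) = 3.72 V.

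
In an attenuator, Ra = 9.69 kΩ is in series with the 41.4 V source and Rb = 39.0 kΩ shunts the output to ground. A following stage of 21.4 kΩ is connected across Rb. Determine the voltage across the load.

The load sits in parallel with Rb: Rb‖R_L = (39.0 × 21.4) / (39.0 + 21.4) = 13.82 kΩ.
V_out = 41.4 × 13.82 / (9.69 + 13.82) = 41.4 × 13.82/23.51 = 24.3 V.

V_out ≈ 24.3 V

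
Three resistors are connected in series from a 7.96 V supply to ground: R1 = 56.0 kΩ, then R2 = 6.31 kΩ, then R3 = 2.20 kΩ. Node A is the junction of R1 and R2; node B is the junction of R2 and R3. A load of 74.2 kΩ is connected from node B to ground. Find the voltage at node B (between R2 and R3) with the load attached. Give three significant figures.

V ≈ 0.264 V

At node B, R3 is in parallel with the load: R3‖R_L = 2.137 kΩ.
Below node A the resistance is R2 + (R3‖R_L) = 8.447 kΩ, so V_A = 7.96 × 8.447/64.45 = 1.043 V.
Then V_B = V_A × (R3‖R_L)/(R2 + R3‖R_L) = 1.043 × 2.137/8.447 = 0.264 V.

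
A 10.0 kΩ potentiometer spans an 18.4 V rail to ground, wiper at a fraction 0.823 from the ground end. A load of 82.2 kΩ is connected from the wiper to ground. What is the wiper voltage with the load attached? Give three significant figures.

The wiper splits the pot into (1−α)R = 1.770 kΩ above and αR = 8.230 kΩ below.
Lower section ‖ load = 7.481 kΩ.
V_wiper = 18.4 × 7.481/(1.770 + 7.481) = 14.9 V.

V ≈ 14.9 V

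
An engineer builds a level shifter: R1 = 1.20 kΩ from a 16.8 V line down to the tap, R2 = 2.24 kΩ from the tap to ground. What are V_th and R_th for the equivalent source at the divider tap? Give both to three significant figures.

V_th is the open-circuit tap voltage: 16.8 × 2.24/(1.20 + 2.24) = 10.9 V.
With the supply zeroed, R1 and R2 appear in parallel from the tap: R_th = R1‖R2 = (1.20 × 2.24)/3.440 = 781 Ω.

V_th = 10.9 V, R_th = 781 Ω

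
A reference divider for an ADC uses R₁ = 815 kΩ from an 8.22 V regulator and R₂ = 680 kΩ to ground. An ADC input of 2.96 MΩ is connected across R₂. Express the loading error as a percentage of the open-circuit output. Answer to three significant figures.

Unloaded V = 8.22 × 680/1495 = 3.7389 V.
Loaded: R₂‖R_L = 553.0 kΩ, giving V = 8.22 × 553.0/1368 = 3.3227 V.
Drop = (3.7389 − 3.3227) / 3.7389 = 11.1 %.

11.1 %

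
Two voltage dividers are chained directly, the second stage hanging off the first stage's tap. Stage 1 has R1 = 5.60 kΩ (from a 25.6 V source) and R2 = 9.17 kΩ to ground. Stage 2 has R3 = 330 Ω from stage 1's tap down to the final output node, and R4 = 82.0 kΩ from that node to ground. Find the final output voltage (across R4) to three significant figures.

V_out ≈ 15.2 V

Stage 2 presents R3+R4 = 82330 Ω as a load on stage 1's tap.
Stage 1's lower leg becomes R2‖(R3+R4) = 8251 Ω, so V_mid = 25.6 × 8251/13850 = 15.25 V.
Stage 2 is itself unloaded: V_out = V_mid × R4/(R3+R4) = 15.25 × 82000/82330 = 15.2 V.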